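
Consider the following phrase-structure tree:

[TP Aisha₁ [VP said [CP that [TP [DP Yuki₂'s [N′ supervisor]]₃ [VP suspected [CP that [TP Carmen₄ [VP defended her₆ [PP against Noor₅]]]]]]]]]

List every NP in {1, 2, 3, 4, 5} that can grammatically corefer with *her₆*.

{1, 2, 3}

*her* is a pronoun, so Principle B applies: it must be free in its binding domain.
Binding domain of *her₆*: the embedded TP, whose subject is Carmen₄.
*Aisha₁* c-commands the pronoun but from outside its binding domain, and is not c-commanded by it → coindexation permitted.
*Yuki₂* and the pronoun do not c-command one another → neither Principle B nor Principle C is at stake; coindexation permitted.
*[Yuki₂'s supervisor]₃* c-commands the pronoun but from outside its binding domain, and is not c-commanded by it → coindexation permitted.
*Carmen₄* c-commands the pronoun within its binding domain → coindexation would violate Principle B.
*Noor₅*: the pronoun c-commands this R-expression → coindexation would violate Principle C on *Noor₅*.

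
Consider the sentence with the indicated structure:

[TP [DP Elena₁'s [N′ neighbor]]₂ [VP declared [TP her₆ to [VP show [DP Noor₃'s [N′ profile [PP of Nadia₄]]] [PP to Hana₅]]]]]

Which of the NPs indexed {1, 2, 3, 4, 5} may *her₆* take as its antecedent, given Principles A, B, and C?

{1}

*her* is a pronoun, so Principle B applies: it must be free in its binding domain.
Binding domain of *her₆*: the matrix TP, whose subject is [Elena₁'s neighbor]₂.
*Elena₁* and the pronoun do not c-command one another → neither Principle B nor Principle C is at stake; coindexation permitted.
*[Elena₁'s neighbor]₂* c-commands the pronoun within its binding domain → coindexation would violate Principle B.
*Noor₃*: the pronoun c-commands this R-expression → coindexation would violate Principle C on *Noor₃*.
*Nadia₄*: the pronoun c-commands this R-expression → coindexation would violate Principle C on *Nadia₄*.
*Hana₅*: the pronoun c-commands this R-expression → coindexation would violate Principle C on *Hana₅*.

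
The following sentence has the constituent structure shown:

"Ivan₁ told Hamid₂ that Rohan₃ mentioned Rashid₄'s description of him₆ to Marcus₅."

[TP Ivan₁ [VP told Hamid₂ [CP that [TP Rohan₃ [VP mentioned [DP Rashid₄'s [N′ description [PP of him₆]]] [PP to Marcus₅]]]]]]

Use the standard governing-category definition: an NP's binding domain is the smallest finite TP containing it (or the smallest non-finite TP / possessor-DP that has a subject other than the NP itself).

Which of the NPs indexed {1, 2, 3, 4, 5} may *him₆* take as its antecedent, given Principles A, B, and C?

*him* is a pronoun, so Principle B applies: it must be free in its binding domain.
Binding domain of *him₆*: the possessed DP, whose subject is Rashid₄.
*Ivan₁* c-commands the pronoun but from outside its binding domain, and is not c-commanded by it → coindexation permitted.
*Hamid₂* c-commands the pronoun but from outside its binding domain, and is not c-commanded by it → coindexation permitted.
*Rohan₃* c-commands the pronoun but from outside its binding domain, and is not c-commanded by it → coindexation permitted.
*Rashid₄* c-commands the pronoun within its binding domain → coindexation would violate Principle B.
*Marcus₅* and the pronoun do not c-command one another → neither Principle B nor Principle C is at stake; coindexation permitted.

{1, 2, 3, 5}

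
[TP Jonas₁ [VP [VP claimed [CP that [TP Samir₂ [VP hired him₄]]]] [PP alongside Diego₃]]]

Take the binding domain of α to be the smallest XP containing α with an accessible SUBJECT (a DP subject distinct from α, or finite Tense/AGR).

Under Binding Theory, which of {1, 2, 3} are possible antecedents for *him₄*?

{1, 3}

*him* is a pronoun, so Principle B applies: it must be free in its binding domain.
Binding domain of *him₄*: the embedded TP, whose subject is Samir₂.
*Jonas₁* c-commands the pronoun but from outside its binding domain, and is not c-commanded by it → coindexation permitted.
*Samir₂* c-commands the pronoun within its binding domain → coindexation would violate Principle B.
*Diego₃* and the pronoun do not c-command one another → neither Principle B nor Principle C is at stake; coindexation permitted.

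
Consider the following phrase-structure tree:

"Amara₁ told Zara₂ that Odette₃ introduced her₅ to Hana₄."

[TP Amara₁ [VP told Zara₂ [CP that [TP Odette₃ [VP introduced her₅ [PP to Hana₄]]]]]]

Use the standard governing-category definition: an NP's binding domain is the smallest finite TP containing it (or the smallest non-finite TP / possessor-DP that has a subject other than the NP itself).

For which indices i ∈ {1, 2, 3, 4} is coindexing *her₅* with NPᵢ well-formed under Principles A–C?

{1, 2}

*her* is a pronoun, so Principle B applies: it must be free in its binding domain.
Binding domain of *her₅*: the embedded TP, whose subject is Odette₃.
*Amara₁* c-commands the pronoun but from outside its binding domain, and is not c-commanded by it → coindexation permitted.
*Zara₂* c-commands the pronoun but from outside its binding domain, and is not c-commanded by it → coindexation permitted.
*Odette₃* c-commands the pronoun within its binding domain → coindexation would violate Principle B.
*Hana₄*: the pronoun c-commands this R-expression → coindexation would violate Principle C on *Hana₄*.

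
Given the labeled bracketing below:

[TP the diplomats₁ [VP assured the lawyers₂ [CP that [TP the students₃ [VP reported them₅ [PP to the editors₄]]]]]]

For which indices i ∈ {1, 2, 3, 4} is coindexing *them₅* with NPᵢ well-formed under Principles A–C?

*them* is a pronoun, so Principle B applies: it must be free in its binding domain.
Binding domain of *them₅*: the embedded TP, whose subject is the students₃.
*the diplomats₁* c-commands the pronoun but from outside its binding domain, and is not c-commanded by it → coindexation permitted.
*the lawyers₂* c-commands the pronoun but from outside its binding domain, and is not c-commanded by it → coindexation permitted.
*the students₃* c-commands the pronoun within its binding domain → coindexation would violate Principle B.
*the editors₄*: the pronoun c-commands this R-expression → coindexation would violate Principle C on *the editors₄*.

{1, 2}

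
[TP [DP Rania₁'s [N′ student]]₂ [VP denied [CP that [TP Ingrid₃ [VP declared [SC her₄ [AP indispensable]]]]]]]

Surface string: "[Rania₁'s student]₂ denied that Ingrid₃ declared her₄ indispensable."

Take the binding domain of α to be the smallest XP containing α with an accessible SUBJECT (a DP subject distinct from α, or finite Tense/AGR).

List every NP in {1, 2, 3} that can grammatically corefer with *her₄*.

*her* is a pronoun, so Principle B applies: it must be free in its binding domain.
Binding domain of *her₄*: the embedded TP, whose subject is Ingrid₃.
*Rania₁* and the pronoun do not c-command one another → neither Principle B nor Principle C is at stake; coindexation permitted.
*[Rania₁'s student]₂* c-commands the pronoun but from outside its binding domain, and is not c-commanded by it → coindexation permitted.
*Ingrid₃* c-commands the pronoun within its binding domain → coindexation would violate Principle B.

{1, 2}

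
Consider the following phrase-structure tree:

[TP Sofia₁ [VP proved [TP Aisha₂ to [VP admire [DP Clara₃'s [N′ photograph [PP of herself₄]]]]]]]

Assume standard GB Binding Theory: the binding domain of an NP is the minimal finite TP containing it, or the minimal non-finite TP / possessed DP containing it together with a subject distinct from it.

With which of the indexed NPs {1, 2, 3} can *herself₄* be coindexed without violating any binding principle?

{3}

*herself* is an anaphor, so Principle A applies: it must be bound in its binding domain.
Binding domain of *herself₄*: the possessed DP, whose subject is Clara₃.
*Sofia₁* c-commands the anaphor but is outside its binding domain → cannot satisfy Principle A.
*Aisha₂* c-commands the anaphor but is outside its binding domain → cannot satisfy Principle A.
*Clara₃* c-commands the anaphor within its binding domain → licit binder.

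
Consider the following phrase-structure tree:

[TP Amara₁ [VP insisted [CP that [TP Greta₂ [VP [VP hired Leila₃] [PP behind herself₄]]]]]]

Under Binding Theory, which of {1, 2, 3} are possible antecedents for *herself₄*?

{2}

*herself* is an anaphor, so Principle A applies: it must be bound in its binding domain.
Binding domain of *herself₄*: the embedded TP, whose subject is Greta₂.
*Amara₁* c-commands the anaphor but is outside its binding domain → cannot satisfy Principle A.
*Greta₂* c-commands the anaphor within its binding domain → licit binder.
*Leila₃* does not c-command the anaphor → cannot bind it.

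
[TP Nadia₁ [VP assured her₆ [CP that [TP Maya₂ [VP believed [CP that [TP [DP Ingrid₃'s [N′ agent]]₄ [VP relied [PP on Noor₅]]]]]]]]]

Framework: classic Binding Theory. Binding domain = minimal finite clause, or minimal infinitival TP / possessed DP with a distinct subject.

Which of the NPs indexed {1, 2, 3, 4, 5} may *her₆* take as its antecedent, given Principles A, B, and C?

none

*her* is a pronoun, so Principle B applies: it must be free in its binding domain.
Binding domain of *her₆*: the matrix TP, whose subject is Nadia₁.
*Nadia₁* c-commands the pronoun within its binding domain → coindexation would violate Principle B.
*Maya₂*: the pronoun c-commands this R-expression → coindexation would violate Principle C on *Maya₂*.
*Ingrid₃*: the pronoun c-commands this R-expression → coindexation would violate Principle C on *Ingrid₃*.
*[Ingrid₃'s agent]₄*: the pronoun c-commands this R-expression → coindexation would violate Principle C on *[Ingrid₃'s agent]₄*.
*Noor₅*: the pronoun c-commands this R-expression → coindexation would violate Principle C on *Noor₅*.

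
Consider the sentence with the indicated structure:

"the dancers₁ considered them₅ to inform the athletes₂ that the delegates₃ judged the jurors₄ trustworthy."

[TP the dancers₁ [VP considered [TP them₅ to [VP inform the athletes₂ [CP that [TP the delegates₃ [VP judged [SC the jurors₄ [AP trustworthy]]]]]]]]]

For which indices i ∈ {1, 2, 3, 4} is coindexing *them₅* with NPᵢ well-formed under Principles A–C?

*them* is a pronoun, so Principle B applies: it must be free in its binding domain.
Binding domain of *them₅*: the matrix TP, whose subject is the dancers₁.
*the dancers₁* c-commands the pronoun within its binding domain → coindexation would violate Principle B.
*the athletes₂*: the pronoun c-commands this R-expression → coindexation would violate Principle C on *the athletes₂*.
*the delegates₃*: the pronoun c-commands this R-expression → coindexation would violate Principle C on *the delegates₃*.
*the jurors₄*: the pronoun c-commands this R-expression → coindexation would violate Principle C on *the jurors₄*.

none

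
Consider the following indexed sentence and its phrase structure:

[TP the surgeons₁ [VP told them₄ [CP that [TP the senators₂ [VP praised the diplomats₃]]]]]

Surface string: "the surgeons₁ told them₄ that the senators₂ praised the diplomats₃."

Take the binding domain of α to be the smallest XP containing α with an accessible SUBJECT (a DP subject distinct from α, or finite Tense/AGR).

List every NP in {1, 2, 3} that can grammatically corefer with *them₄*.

none

*them* is a pronoun, so Principle B applies: it must be free in its binding domain.
Binding domain of *them₄*: the matrix TP, whose subject is the surgeons₁.
*the surgeons₁* c-commands the pronoun within its binding domain → coindexation would violate Principle B.
*the senators₂*: the pronoun c-commands this R-expression → coindexation would violate Principle C on *the senators₂*.
*the diplomats₃*: the pronoun c-commands this R-expression → coindexation would violate Principle C on *the diplomats₃*.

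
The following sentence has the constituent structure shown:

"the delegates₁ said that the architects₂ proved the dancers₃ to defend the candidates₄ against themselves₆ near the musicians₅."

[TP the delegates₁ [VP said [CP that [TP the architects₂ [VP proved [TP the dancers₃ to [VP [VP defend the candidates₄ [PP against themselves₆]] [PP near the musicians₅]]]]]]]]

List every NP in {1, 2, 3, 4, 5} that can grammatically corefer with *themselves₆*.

*themselves* is an anaphor, so Principle A applies: it must be bound in its binding domain.
Binding domain of *themselves₆*: the embedded TP, whose subject is the dancers₃.
*the delegates₁* c-commands the anaphor but is outside its binding domain → cannot satisfy Principle A.
*the architects₂* c-commands the anaphor but is outside its binding domain → cannot satisfy Principle A.
*the dancers₃* c-commands the anaphor within its binding domain → licit binder.
*the candidates₄* c-commands the anaphor within its binding domain → licit binder.
*the musicians₅* does not c-command the anaphor → cannot bind it.

{3, 4}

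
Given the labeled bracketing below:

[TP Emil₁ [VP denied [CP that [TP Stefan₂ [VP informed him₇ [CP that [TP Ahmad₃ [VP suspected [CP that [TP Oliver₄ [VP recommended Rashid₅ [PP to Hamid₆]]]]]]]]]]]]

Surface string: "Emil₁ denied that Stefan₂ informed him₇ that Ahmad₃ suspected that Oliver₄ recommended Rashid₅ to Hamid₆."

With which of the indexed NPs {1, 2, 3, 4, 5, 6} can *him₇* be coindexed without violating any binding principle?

*him* is a pronoun, so Principle B applies: it must be free in its binding domain.
Binding domain of *him₇*: the embedded TP, whose subject is Stefan₂.
*Emil₁* c-commands the pronoun but from outside its binding domain, and is not c-commanded by it → coindexation permitted.
*Stefan₂* c-commands the pronoun within its binding domain → coindexation would violate Principle B.
*Ahmad₃*: the pronoun c-commands this R-expression → coindexation would violate Principle C on *Ahmad₃*.
*Oliver₄*: the pronoun c-commands this R-expression → coindexation would violate Principle C on *Oliver₄*.
*Rashid₅*: the pronoun c-commands this R-expression → coindexation would violate Principle C on *Rashid₅*.
*Hamid₆*: the pronoun c-commands this R-expression → coindexation would violate Principle C on *Hamid₆*.

{1}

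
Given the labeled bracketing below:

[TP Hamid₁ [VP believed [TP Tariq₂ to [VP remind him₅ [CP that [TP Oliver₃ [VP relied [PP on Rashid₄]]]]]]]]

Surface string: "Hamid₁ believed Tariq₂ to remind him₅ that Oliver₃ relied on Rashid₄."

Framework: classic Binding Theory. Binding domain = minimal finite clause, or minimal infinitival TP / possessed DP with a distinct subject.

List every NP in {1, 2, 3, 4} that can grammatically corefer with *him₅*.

{1}

*him* is a pronoun, so Principle B applies: it must be free in its binding domain.
Binding domain of *him₅*: the embedded TP, whose subject is Tariq₂.
*Hamid₁* c-commands the pronoun but from outside its binding domain, and is not c-commanded by it → coindexation permitted.
*Tariq₂* c-commands the pronoun within its binding domain → coindexation would violate Principle B.
*Oliver₃*: the pronoun c-commands this R-expression → coindexation would violate Principle C on *Oliver₃*.
*Rashid₄*: the pronoun c-commands this R-expression → coindexation would violate Principle C on *Rashid₄*.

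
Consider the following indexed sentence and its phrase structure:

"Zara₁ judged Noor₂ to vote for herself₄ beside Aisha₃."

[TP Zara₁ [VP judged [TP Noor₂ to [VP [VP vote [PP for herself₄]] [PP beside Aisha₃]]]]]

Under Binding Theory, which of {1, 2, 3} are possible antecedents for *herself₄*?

*herself* is an anaphor, so Principle A applies: it must be bound in its binding domain.
Binding domain of *herself₄*: the embedded TP, whose subject is Noor₂.
*Zara₁* c-commands the anaphor but is outside its binding domain → cannot satisfy Principle A.
*Noor₂* c-commands the anaphor within its binding domain → licit binder.
*Aisha₃* does not c-command the anaphor → cannot bind it.

{2}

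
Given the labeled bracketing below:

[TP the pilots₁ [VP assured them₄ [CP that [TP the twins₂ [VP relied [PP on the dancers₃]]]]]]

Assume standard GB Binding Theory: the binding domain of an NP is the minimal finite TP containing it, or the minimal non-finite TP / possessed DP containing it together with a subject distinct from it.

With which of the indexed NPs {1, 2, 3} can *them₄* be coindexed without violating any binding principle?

none

*them* is a pronoun, so Principle B applies: it must be free in its binding domain.
Binding domain of *them₄*: the matrix TP, whose subject is the pilots₁.
*the pilots₁* c-commands the pronoun within its binding domain → coindexation would violate Principle B.
*the twins₂*: the pronoun c-commands this R-expression → coindexation would violate Principle C on *the twins₂*.
*the dancers₃*: the pronoun c-commands this R-expression → coindexation would violate Principle C on *the dancers₃*.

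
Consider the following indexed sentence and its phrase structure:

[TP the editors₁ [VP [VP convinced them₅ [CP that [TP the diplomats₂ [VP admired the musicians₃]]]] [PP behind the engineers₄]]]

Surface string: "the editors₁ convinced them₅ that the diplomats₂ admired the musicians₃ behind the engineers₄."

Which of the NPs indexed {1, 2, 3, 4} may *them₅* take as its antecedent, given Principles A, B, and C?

*them* is a pronoun, so Principle B applies: it must be free in its binding domain.
Binding domain of *them₅*: the matrix TP, whose subject is the editors₁.
*the editors₁* c-commands the pronoun within its binding domain → coindexation would violate Principle B.
*the diplomats₂*: the pronoun c-commands this R-expression → coindexation would violate Principle C on *the diplomats₂*.
*the musicians₃*: the pronoun c-commands this R-expression → coindexation would violate Principle C on *the musicians₃*.
*the engineers₄* and the pronoun do not c-command one another → neither Principle B nor Principle C is at stake; coindexation permitted.

{4}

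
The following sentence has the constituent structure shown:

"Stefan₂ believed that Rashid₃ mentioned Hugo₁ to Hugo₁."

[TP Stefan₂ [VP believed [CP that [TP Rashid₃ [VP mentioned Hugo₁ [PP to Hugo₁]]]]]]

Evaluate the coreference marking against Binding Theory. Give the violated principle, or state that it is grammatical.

The two coindexed NPs are *Hugo₁* (the higher occurrence) and *Hugo₁* (the lower occurrence).
*Hugo₁* (the lower occurrence) is an R-expression. Principle C requires it to be free everywhere.
*Hugo₁* (the higher occurrence) c-commands it and carries the same index.
The R-expression is bound → Principle C violation.

Principle C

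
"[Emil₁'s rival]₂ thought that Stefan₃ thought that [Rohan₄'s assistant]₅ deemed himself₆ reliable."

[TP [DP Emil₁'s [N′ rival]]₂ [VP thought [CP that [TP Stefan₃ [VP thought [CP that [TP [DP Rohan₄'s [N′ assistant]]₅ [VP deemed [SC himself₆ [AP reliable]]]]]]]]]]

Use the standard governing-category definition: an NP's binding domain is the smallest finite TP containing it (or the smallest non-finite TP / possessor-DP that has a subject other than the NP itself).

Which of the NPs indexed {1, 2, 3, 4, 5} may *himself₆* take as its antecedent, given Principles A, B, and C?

{5}

*himself* is an anaphor, so Principle A applies: it must be bound in its binding domain.
Binding domain of *himself₆*: the embedded TP, whose subject is [Rohan₄'s assistant]₅.
*Emil₁* does not c-command the anaphor → cannot bind it.
*[Emil₁'s rival]₂* c-commands the anaphor but is outside its binding domain → cannot satisfy Principle A.
*Stefan₃* c-commands the anaphor but is outside its binding domain → cannot satisfy Principle A.
*Rohan₄* does not c-command the anaphor → cannot bind it.
*[Rohan₄'s assistant]₅* c-commands the anaphor within its binding domain → licit binder.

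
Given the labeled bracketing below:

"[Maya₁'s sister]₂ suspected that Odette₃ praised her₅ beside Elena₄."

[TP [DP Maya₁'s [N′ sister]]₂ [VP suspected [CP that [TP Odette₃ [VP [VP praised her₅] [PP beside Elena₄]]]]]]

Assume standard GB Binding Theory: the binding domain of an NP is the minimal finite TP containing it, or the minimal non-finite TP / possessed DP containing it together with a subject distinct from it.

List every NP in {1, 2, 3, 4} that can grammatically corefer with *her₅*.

*her* is a pronoun, so Principle B applies: it must be free in its binding domain.
Binding domain of *her₅*: the embedded TP, whose subject is Odette₃.
*Maya₁* and the pronoun do not c-command one another → neither Principle B nor Principle C is at stake; coindexation permitted.
*[Maya₁'s sister]₂* c-commands the pronoun but from outside its binding domain, and is not c-commanded by it → coindexation permitted.
*Odette₃* c-commands the pronoun within its binding domain → coindexation would violate Principle B.
*Elena₄* and the pronoun do not c-command one another → neither Principle B nor Principle C is at stake; coindexation permitted.

{1, 2, 4}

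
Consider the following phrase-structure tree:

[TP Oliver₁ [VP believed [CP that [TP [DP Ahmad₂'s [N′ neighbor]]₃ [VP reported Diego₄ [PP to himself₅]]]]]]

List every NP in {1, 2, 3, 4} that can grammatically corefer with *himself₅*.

{3, 4}

*himself* is an anaphor, so Principle A applies: it must be bound in its binding domain.
Binding domain of *himself₅*: the embedded TP, whose subject is [Ahmad₂'s neighbor]₃.
*Oliver₁* c-commands the anaphor but is outside its binding domain → cannot satisfy Principle A.
*Ahmad₂* does not c-command the anaphor → cannot bind it.
*[Ahmad₂'s neighbor]₃* c-commands the anaphor within its binding domain → licit binder.
*Diego₄* c-commands the anaphor within its binding domain → licit binder.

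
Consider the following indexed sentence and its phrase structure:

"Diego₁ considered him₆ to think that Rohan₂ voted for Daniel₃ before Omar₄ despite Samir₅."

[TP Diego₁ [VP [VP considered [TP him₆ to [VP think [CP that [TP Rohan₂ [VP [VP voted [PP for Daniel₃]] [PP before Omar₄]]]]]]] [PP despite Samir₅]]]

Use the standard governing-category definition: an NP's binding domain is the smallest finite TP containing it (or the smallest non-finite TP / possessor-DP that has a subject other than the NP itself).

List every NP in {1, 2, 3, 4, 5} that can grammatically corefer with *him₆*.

{5}

*him* is a pronoun, so Principle B applies: it must be free in its binding domain.
Binding domain of *him₆*: the matrix TP, whose subject is Diego₁.
*Diego₁* c-commands the pronoun within its binding domain → coindexation would violate Principle B.
*Rohan₂*: the pronoun c-commands this R-expression → coindexation would violate Principle C on *Rohan₂*.
*Daniel₃*: the pronoun c-commands this R-expression → coindexation would violate Principle C on *Daniel₃*.
*Omar₄*: the pronoun c-commands this R-expression → coindexation would violate Principle C on *Omar₄*.
*Samir₅* and the pronoun do not c-command one another → neither Principle B nor Principle C is at stake; coindexation permitted.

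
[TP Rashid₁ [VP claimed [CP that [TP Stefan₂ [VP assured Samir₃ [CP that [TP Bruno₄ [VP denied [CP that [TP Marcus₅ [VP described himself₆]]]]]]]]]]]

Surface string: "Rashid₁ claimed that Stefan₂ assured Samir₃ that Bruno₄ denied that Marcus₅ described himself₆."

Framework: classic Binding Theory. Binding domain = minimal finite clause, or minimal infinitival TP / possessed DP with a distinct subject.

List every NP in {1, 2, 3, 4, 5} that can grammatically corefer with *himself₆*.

*himself* is an anaphor, so Principle A applies: it must be bound in its binding domain.
Binding domain of *himself₆*: the embedded TP, whose subject is Marcus₅.
*Rashid₁* c-commands the anaphor but is outside its binding domain → cannot satisfy Principle A.
*Stefan₂* c-commands the anaphor but is outside its binding domain → cannot satisfy Principle A.
*Samir₃* c-commands the anaphor but is outside its binding domain → cannot satisfy Principle A.
*Bruno₄* c-commands the anaphor but is outside its binding domain → cannot satisfy Principle A.
*Marcus₅* c-commands the anaphor within its binding domain → licit binder.

{5}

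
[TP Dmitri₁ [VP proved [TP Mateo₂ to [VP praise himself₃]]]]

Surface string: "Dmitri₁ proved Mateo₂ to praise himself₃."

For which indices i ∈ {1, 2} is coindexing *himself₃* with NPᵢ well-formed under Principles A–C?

*himself* is an anaphor, so Principle A applies: it must be bound in its binding domain.
Binding domain of *himself₃*: the embedded TP, whose subject is Mateo₂.
*Dmitri₁* c-commands the anaphor but is outside its binding domain → cannot satisfy Principle A.
*Mateo₂* c-commands the anaphor within its binding domain → licit binder.

{2}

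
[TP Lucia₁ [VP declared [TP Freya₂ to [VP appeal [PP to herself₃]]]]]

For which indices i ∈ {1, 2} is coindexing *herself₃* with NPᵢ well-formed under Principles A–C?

{2}

*herself* is an anaphor, so Principle A applies: it must be bound in its binding domain.
Binding domain of *herself₃*: the embedded TP, whose subject is Freya₂.
*Lucia₁* c-commands the anaphor but is outside its binding domain → cannot satisfy Principle A.
*Freya₂* c-commands the anaphor within its binding domain → licit binder.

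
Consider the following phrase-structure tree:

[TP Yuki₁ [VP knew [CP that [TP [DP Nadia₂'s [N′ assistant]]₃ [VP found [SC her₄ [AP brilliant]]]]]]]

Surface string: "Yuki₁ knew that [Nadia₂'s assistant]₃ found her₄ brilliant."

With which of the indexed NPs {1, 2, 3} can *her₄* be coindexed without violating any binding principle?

*her* is a pronoun, so Principle B applies: it must be free in its binding domain.
Binding domain of *her₄*: the embedded TP, whose subject is [Nadia₂'s assistant]₃.
*Yuki₁* c-commands the pronoun but from outside its binding domain, and is not c-commanded by it → coindexation permitted.
*Nadia₂* and the pronoun do not c-command one another → neither Principle B nor Principle C is at stake; coindexation permitted.
*[Nadia₂'s assistant]₃* c-commands the pronoun within its binding domain → coindexation would violate Principle B.

{1, 2}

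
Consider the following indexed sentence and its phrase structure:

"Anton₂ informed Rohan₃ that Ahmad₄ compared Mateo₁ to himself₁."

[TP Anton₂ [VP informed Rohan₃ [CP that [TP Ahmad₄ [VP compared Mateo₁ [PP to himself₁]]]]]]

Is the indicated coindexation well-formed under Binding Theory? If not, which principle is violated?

grammatical

The two coindexed NPs are *Mateo₁* and *himself₁*.
*himself₁* is an anaphor; its binding domain is the embedded TP, whose subject is Ahmad₄. *Mateo₁* c-commands it within that domain and shares its index, so Principle A is satisfied.
*Mateo₁* is an R-expression; *himself₁* does not c-command it, and no other NP shares its index, so Principle C is satisfied.
All principles are respected.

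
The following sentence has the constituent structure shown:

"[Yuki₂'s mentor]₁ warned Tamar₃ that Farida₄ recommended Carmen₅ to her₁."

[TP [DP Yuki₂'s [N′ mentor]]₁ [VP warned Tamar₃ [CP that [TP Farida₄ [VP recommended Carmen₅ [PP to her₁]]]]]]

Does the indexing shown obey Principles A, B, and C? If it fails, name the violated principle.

grammatical

The two coindexed NPs are *[Yuki₂'s mentor]₁* and *her₁*.
*her₁* is a pronoun; its binding domain is the embedded TP, whose subject is Farida₄. Within that domain it is c-commanded only by *Farida₄*, *Carmen₅*, which carry a different index — the pronoun is free locally, so Principle B holds.
*[Yuki₂'s mentor]₁* is an R-expression; *her₁* does not c-command it, and no other NP shares its index, so Principle C is satisfied.
All principles are respected.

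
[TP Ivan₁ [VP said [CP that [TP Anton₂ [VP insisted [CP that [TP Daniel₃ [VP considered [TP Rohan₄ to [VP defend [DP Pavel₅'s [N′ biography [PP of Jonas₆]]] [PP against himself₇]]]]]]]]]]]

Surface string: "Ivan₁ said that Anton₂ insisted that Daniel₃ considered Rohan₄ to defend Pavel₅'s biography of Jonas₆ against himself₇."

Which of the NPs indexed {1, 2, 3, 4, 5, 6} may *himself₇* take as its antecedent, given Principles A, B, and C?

{4}

*himself* is an anaphor, so Principle A applies: it must be bound in its binding domain.
Binding domain of *himself₇*: the embedded TP, whose subject is Rohan₄.
*Ivan₁* c-commands the anaphor but is outside its binding domain → cannot satisfy Principle A.
*Anton₂* c-commands the anaphor but is outside its binding domain → cannot satisfy Principle A.
*Daniel₃* c-commands the anaphor but is outside its binding domain → cannot satisfy Principle A.
*Rohan₄* c-commands the anaphor within its binding domain → licit binder.
*Pavel₅* does not c-command the anaphor → cannot bind it.
*Jonas₆* does not c-command the anaphor → cannot bind it.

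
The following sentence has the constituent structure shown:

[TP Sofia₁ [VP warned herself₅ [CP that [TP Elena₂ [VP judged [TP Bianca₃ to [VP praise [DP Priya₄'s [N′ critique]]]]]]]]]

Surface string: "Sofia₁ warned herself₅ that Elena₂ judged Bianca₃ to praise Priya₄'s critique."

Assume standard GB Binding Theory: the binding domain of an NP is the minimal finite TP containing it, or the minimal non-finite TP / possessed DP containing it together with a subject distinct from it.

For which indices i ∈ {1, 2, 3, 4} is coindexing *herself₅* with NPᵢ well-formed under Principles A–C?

{1}

*herself* is an anaphor, so Principle A applies: it must be bound in its binding domain.
Binding domain of *herself₅*: the matrix TP, whose subject is Sofia₁.
*Sofia₁* c-commands the anaphor within its binding domain → licit binder.
*Elena₂* does not c-command the anaphor → cannot bind it.
*Bianca₃* does not c-command the anaphor → cannot bind it.
*Priya₄* does not c-command the anaphor → cannot bind it.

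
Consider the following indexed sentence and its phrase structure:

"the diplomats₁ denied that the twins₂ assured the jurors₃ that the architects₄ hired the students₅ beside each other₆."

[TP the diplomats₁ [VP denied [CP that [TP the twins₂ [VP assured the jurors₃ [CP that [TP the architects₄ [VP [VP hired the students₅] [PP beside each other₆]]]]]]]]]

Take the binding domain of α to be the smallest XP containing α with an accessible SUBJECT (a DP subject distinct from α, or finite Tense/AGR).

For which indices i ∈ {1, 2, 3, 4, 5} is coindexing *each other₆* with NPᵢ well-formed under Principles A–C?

*each other* is an anaphor, so Principle A applies: it must be bound in its binding domain.
Binding domain of *each other₆*: the embedded TP, whose subject is the architects₄.
*the diplomats₁* c-commands the anaphor but is outside its binding domain → cannot satisfy Principle A.
*the twins₂* c-commands the anaphor but is outside its binding domain → cannot satisfy Principle A.
*the jurors₃* c-commands the anaphor but is outside its binding domain → cannot satisfy Principle A.
*the architects₄* c-commands the anaphor within its binding domain → licit binder.
*the students₅* does not c-command the anaphor → cannot bind it.

{4}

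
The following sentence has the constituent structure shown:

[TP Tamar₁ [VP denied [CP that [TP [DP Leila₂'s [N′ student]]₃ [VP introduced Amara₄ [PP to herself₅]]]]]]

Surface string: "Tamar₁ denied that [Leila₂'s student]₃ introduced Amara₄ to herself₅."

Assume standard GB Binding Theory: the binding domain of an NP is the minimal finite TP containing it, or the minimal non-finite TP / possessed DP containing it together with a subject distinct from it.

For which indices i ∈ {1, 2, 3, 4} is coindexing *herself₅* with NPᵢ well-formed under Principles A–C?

{3, 4}

*herself* is an anaphor, so Principle A applies: it must be bound in its binding domain.
Binding domain of *herself₅*: the embedded TP, whose subject is [Leila₂'s student]₃.
*Tamar₁* c-commands the anaphor but is outside its binding domain → cannot satisfy Principle A.
*Leila₂* does not c-command the anaphor → cannot bind it.
*[Leila₂'s student]₃* c-commands the anaphor within its binding domain → licit binder.
*Amara₄* c-commands the anaphor within its binding domain → licit binder.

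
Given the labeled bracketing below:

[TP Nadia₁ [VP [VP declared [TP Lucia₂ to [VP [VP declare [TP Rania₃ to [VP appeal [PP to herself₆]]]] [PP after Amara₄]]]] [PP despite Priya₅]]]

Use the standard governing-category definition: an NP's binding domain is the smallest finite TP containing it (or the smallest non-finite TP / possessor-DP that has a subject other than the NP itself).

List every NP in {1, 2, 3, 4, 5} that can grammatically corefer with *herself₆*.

*herself* is an anaphor, so Principle A applies: it must be bound in its binding domain.
Binding domain of *herself₆*: the embedded TP, whose subject is Rania₃.
*Nadia₁* c-commands the anaphor but is outside its binding domain → cannot satisfy Principle A.
*Lucia₂* c-commands the anaphor but is outside its binding domain → cannot satisfy Principle A.
*Rania₃* c-commands the anaphor within its binding domain → licit binder.
*Amara₄* does not c-command the anaphor → cannot bind it.
*Priya₅* does not c-command the anaphor → cannot bind it.

{3}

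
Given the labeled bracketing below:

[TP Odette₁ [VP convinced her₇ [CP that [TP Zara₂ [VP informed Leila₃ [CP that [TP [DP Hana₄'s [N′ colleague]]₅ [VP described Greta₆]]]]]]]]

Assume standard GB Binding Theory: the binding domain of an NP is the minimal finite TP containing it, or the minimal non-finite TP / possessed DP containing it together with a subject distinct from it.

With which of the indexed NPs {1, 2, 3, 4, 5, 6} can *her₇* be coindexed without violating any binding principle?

*her* is a pronoun, so Principle B applies: it must be free in its binding domain.
Binding domain of *her₇*: the matrix TP, whose subject is Odette₁.
*Odette₁* c-commands the pronoun within its binding domain → coindexation would violate Principle B.
*Zara₂*: the pronoun c-commands this R-expression → coindexation would violate Principle C on *Zara₂*.
*Leila₃*: the pronoun c-commands this R-expression → coindexation would violate Principle C on *Leila₃*.
*Hana₄*: the pronoun c-commands this R-expression → coindexation would violate Principle C on *Hana₄*.
*[Hana₄'s colleague]₅*: the pronoun c-commands this R-expression → coindexation would violate Principle C on *[Hana₄'s colleague]₅*.
*Greta₆*: the pronoun c-commands this R-expression → coindexation would violate Principle C on *Greta₆*.

none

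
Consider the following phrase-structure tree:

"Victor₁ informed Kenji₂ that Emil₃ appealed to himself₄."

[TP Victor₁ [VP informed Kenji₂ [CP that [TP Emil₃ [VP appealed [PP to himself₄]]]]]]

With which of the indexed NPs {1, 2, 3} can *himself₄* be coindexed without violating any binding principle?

{3}

*himself* is an anaphor, so Principle A applies: it must be bound in its binding domain.
Binding domain of *himself₄*: the embedded TP, whose subject is Emil₃.
*Victor₁* c-commands the anaphor but is outside its binding domain → cannot satisfy Principle A.
*Kenji₂* c-commands the anaphor but is outside its binding domain → cannot satisfy Principle A.
*Emil₃* c-commands the anaphor within its binding domain → licit binder.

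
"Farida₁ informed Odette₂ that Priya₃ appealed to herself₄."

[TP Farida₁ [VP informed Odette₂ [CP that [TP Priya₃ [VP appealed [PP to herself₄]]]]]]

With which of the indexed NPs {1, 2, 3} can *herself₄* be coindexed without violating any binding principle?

{3}

*herself* is an anaphor, so Principle A applies: it must be bound in its binding domain.
Binding domain of *herself₄*: the embedded TP, whose subject is Priya₃.
*Farida₁* c-commands the anaphor but is outside its binding domain → cannot satisfy Principle A.
*Odette₂* c-commands the anaphor but is outside its binding domain → cannot satisfy Principle A.
*Priya₃* c-commands the anaphor within its binding domain → licit binder.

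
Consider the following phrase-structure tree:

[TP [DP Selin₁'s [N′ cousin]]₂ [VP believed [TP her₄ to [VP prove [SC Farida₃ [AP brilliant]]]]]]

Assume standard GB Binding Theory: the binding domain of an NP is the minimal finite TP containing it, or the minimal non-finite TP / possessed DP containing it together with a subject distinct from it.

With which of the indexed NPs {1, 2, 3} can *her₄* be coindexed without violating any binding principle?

{1}

*her* is a pronoun, so Principle B applies: it must be free in its binding domain.
Binding domain of *her₄*: the matrix TP, whose subject is [Selin₁'s cousin]₂.
*Selin₁* and the pronoun do not c-command one another → neither Principle B nor Principle C is at stake; coindexation permitted.
*[Selin₁'s cousin]₂* c-commands the pronoun within its binding domain → coindexation would violate Principle B.
*Farida₃*: the pronoun c-commands this R-expression → coindexation would violate Principle C on *Farida₃*.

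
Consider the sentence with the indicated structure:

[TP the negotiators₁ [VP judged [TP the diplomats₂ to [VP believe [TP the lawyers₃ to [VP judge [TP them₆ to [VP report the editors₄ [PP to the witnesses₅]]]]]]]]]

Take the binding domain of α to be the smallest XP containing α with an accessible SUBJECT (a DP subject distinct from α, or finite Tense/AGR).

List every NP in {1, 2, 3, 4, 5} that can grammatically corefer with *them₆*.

{1, 2}

*them* is a pronoun, so Principle B applies: it must be free in its binding domain.
Binding domain of *them₆*: the embedded TP, whose subject is the lawyers₃.
*the negotiators₁* c-commands the pronoun but from outside its binding domain, and is not c-commanded by it → coindexation permitted.
*the diplomats₂* c-commands the pronoun but from outside its binding domain, and is not c-commanded by it → coindexation permitted.
*the lawyers₃* c-commands the pronoun within its binding domain → coindexation would violate Principle B.
*the editors₄*: the pronoun c-commands this R-expression → coindexation would violate Principle C on *the editors₄*.
*the witnesses₅*: the pronoun c-commands this R-expression → coindexation would violate Principle C on *the witnesses₅*.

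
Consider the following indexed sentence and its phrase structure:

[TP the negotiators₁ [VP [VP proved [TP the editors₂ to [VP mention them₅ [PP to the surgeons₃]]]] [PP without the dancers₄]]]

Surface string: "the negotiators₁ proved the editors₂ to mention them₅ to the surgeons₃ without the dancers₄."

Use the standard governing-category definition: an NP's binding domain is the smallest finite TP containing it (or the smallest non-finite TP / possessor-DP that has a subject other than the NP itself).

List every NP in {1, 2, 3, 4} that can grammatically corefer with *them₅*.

*them* is a pronoun, so Principle B applies: it must be free in its binding domain.
Binding domain of *them₅*: the embedded TP, whose subject is the editors₂.
*the negotiators₁* c-commands the pronoun but from outside its binding domain, and is not c-commanded by it → coindexation permitted.
*the editors₂* c-commands the pronoun within its binding domain → coindexation would violate Principle B.
*the surgeons₃*: the pronoun c-commands this R-expression → coindexation would violate Principle C on *the surgeons₃*.
*the dancers₄* and the pronoun do not c-command one another → neither Principle B nor Principle C is at stake; coindexation permitted.

{1, 4}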